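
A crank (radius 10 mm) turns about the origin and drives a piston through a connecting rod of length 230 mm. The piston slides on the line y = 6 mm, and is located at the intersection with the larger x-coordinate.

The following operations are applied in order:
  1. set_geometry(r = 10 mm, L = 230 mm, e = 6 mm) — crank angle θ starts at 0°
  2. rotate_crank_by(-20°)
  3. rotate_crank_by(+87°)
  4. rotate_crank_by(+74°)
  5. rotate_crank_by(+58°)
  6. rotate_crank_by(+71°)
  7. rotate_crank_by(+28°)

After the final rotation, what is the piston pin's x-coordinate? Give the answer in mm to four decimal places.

234.2161

set_geometry: r = 10 mm, L = 230 mm, e = 6 mm; θ ← 0°
rotate_crank_by(-20°): θ ← 0° -20° = -20°
rotate_crank_by(+87°): θ ← -20° +87° = 67°
rotate_crank_by(+74°): θ ← 67° +74° = 141°
rotate_crank_by(+58°): θ ← 141° +58° = 199°
rotate_crank_by(+71°): θ ← 199° +71° = 270°
rotate_crank_by(+28°): θ ← 270° +28° = 298°
crank pin P = (r cos θ, r sin θ) = (4.694716, -8.829476)
h = r sin θ − e = -8.829476 − 6 = -14.829476
x = r cos θ + √(L² − h²) = 4.694716 + √(52900.0 − 219.9134) = 4.694716 + 229.521430 = 234.216145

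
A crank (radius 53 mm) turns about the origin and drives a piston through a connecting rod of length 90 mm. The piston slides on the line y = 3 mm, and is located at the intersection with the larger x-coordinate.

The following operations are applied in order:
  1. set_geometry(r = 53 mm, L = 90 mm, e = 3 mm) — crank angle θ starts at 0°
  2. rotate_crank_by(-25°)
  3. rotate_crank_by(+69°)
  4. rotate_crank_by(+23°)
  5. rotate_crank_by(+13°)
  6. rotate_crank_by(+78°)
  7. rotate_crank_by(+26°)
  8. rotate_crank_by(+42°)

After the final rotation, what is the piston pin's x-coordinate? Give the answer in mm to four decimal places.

set_geometry: r = 53 mm, L = 90 mm, e = 3 mm; θ ← 0°
rotate_crank_by(-25°): θ ← 0° -25° = -25°
rotate_crank_by(+69°): θ ← -25° +69° = 44°
rotate_crank_by(+23°): θ ← 44° +23° = 67°
rotate_crank_by(+13°): θ ← 67° +13° = 80°
rotate_crank_by(+78°): θ ← 80° +78° = 158°
rotate_crank_by(+26°): θ ← 158° +26° = 184°
rotate_crank_by(+42°): θ ← 184° +42° = 226°
crank pin P = (r cos θ, r sin θ) = (-36.816894, -38.125009)
h = r sin θ − e = -38.125009 − 3 = -41.125009
x = r cos θ + √(L² − h²) = -36.816894 + √(8100.0 − 1691.2664) = -36.816894 + 80.054566 = 43.237673

43.2377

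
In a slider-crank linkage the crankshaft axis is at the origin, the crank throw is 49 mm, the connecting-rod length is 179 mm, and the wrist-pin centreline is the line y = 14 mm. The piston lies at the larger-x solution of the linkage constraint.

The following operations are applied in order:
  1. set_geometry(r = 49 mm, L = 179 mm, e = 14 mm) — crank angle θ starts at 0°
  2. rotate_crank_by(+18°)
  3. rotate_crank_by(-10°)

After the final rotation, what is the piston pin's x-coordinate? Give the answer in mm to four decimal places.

set_geometry: r = 49 mm, L = 179 mm, e = 14 mm; θ ← 0°
rotate_crank_by(+18°): θ ← 0° +18° = 18°
rotate_crank_by(-10°): θ ← 18° -10° = 8°
crank pin P = (r cos θ, r sin θ) = (48.523135, 6.819482)
h = r sin θ − e = 6.819482 − 14 = -7.180518
x = r cos θ + √(L² − h²) = 48.523135 + √(32041.0 − 51.5598) = 48.523135 + 178.855920 = 227.379055

227.3791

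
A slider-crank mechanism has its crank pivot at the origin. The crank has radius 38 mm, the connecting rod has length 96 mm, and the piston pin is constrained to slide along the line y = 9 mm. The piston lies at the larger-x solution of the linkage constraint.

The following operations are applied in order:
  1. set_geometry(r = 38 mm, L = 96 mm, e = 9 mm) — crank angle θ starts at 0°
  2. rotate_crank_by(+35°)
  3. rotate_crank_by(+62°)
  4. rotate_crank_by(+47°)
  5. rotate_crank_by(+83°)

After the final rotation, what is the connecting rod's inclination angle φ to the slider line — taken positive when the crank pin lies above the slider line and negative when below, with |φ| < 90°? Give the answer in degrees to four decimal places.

-22.5348

set_geometry: r = 38 mm, L = 96 mm, e = 9 mm; θ ← 0°
rotate_crank_by(+35°): θ ← 0° +35° = 35°
rotate_crank_by(+62°): θ ← 35° +62° = 97°
rotate_crank_by(+47°): θ ← 97° +47° = 144°
rotate_crank_by(+83°): θ ← 144° +83° = 227°
crank pin P = (r cos θ, r sin θ) = (-25.915938, -27.791441)
h = r sin θ − e = -27.791441 − 9 = -36.791441
sin φ = h / L = -36.791441 / 96 = -0.38324417
φ = arcsin(-0.38324417) = -22.534780°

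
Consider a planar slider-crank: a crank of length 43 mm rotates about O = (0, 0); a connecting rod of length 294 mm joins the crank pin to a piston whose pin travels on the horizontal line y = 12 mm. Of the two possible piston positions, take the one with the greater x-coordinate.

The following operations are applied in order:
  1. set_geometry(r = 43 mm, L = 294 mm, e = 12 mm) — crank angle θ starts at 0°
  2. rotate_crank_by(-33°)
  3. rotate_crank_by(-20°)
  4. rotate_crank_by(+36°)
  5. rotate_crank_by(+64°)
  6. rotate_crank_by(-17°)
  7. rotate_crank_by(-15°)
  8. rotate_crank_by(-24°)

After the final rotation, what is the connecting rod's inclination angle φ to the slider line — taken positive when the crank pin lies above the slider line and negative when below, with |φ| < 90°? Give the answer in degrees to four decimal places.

set_geometry: r = 43 mm, L = 294 mm, e = 12 mm; θ ← 0°
rotate_crank_by(-33°): θ ← 0° -33° = -33°
rotate_crank_by(-20°): θ ← -33° -20° = -53°
rotate_crank_by(+36°): θ ← -53° +36° = -17°
rotate_crank_by(+64°): θ ← -17° +64° = 47°
rotate_crank_by(-17°): θ ← 47° -17° = 30°
rotate_crank_by(-15°): θ ← 30° -15° = 15°
rotate_crank_by(-24°): θ ← 15° -24° = -9°
crank pin P = (r cos θ, r sin θ) = (42.470599, -6.726682)
h = r sin θ − e = -6.726682 − 12 = -18.726682
sin φ = h / L = -18.726682 / 294 = -0.06369620
φ = arcsin(-0.06369620) = -3.651996°

-3.6520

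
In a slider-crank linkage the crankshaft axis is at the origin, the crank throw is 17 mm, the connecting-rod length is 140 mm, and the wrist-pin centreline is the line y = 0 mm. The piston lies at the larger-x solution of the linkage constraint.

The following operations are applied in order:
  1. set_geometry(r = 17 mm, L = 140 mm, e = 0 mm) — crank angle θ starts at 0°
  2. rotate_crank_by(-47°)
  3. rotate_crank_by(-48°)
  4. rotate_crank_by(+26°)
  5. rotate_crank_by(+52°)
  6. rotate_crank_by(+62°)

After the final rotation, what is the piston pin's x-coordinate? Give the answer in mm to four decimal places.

151.5038

set_geometry: r = 17 mm, L = 140 mm, e = 0 mm; θ ← 0°
rotate_crank_by(-47°): θ ← 0° -47° = -47°
rotate_crank_by(-48°): θ ← -47° -48° = -95°
rotate_crank_by(+26°): θ ← -95° +26° = -69°
rotate_crank_by(+52°): θ ← -69° +52° = -17°
rotate_crank_by(+62°): θ ← -17° +62° = 45°
crank pin P = (r cos θ, r sin θ) = (12.020815, 12.020815)
h = r sin θ − e = 12.020815 − 0 = 12.020815
x = r cos θ + √(L² − h²) = 12.020815 + √(19600.0 − 144.5000) = 12.020815 + 139.482974 = 151.503789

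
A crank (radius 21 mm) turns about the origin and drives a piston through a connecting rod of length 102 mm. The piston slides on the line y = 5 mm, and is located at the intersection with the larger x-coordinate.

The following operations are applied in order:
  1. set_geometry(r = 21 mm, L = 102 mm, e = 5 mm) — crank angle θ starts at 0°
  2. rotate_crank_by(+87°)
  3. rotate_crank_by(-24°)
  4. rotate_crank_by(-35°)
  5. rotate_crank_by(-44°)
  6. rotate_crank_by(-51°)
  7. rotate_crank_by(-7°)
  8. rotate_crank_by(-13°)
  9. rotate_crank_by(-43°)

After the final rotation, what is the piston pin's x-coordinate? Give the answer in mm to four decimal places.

set_geometry: r = 21 mm, L = 102 mm, e = 5 mm; θ ← 0°
rotate_crank_by(+87°): θ ← 0° +87° = 87°
rotate_crank_by(-24°): θ ← 87° -24° = 63°
rotate_crank_by(-35°): θ ← 63° -35° = 28°
rotate_crank_by(-44°): θ ← 28° -44° = -16°
rotate_crank_by(-51°): θ ← -16° -51° = -67°
rotate_crank_by(-7°): θ ← -67° -7° = -74°
rotate_crank_by(-13°): θ ← -74° -13° = -87°
rotate_crank_by(-43°): θ ← -87° -43° = -130°
crank pin P = (r cos θ, r sin θ) = (-13.498540, -16.086933)
h = r sin θ − e = -16.086933 − 5 = -21.086933
x = r cos θ + √(L² − h²) = -13.498540 + √(10404.0 − 444.6588) = -13.498540 + 99.796499 = 86.297959

86.2980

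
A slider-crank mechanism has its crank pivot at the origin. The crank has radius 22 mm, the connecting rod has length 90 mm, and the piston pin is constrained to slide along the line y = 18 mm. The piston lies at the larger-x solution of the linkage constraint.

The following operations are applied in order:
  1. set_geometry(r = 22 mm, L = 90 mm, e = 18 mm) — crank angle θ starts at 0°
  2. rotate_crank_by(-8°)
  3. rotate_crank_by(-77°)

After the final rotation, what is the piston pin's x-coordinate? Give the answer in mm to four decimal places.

82.5815

set_geometry: r = 22 mm, L = 90 mm, e = 18 mm; θ ← 0°
rotate_crank_by(-8°): θ ← 0° -8° = -8°
rotate_crank_by(-77°): θ ← -8° -77° = -85°
crank pin P = (r cos θ, r sin θ) = (1.917426, -21.916283)
h = r sin θ − e = -21.916283 − 18 = -39.916283
x = r cos θ + √(L² − h²) = 1.917426 + √(8100.0 − 1593.3097) = 1.917426 + 80.664058 = 82.581485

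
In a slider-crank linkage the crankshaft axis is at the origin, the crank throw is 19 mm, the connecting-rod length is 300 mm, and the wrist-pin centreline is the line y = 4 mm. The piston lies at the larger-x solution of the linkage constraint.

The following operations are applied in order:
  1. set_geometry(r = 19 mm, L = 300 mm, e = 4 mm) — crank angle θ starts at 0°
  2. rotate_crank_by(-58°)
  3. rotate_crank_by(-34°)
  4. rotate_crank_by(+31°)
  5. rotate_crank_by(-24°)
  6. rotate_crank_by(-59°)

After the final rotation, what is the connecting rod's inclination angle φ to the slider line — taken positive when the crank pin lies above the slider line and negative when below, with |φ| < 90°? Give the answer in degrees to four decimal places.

-2.8981

set_geometry: r = 19 mm, L = 300 mm, e = 4 mm; θ ← 0°
rotate_crank_by(-58°): θ ← 0° -58° = -58°
rotate_crank_by(-34°): θ ← -58° -34° = -92°
rotate_crank_by(+31°): θ ← -92° +31° = -61°
rotate_crank_by(-24°): θ ← -61° -24° = -85°
rotate_crank_by(-59°): θ ← -85° -59° = -144°
crank pin P = (r cos θ, r sin θ) = (-15.371323, -11.167920)
h = r sin θ − e = -11.167920 − 4 = -15.167920
sin φ = h / L = -15.167920 / 300 = -0.05055973
φ = arcsin(-0.05055973) = -2.898095°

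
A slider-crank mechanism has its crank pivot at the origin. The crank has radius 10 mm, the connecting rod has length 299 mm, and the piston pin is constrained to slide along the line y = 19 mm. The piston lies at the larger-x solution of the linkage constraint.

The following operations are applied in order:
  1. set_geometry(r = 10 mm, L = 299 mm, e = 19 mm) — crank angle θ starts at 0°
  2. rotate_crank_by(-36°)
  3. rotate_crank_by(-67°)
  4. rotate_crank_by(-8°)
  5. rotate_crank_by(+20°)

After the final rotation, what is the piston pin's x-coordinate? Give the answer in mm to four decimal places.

297.4159

set_geometry: r = 10 mm, L = 299 mm, e = 19 mm; θ ← 0°
rotate_crank_by(-36°): θ ← 0° -36° = -36°
rotate_crank_by(-67°): θ ← -36° -67° = -103°
rotate_crank_by(-8°): θ ← -103° -8° = -111°
rotate_crank_by(+20°): θ ← -111° +20° = -91°
crank pin P = (r cos θ, r sin θ) = (-0.174524, -9.998477)
h = r sin θ − e = -9.998477 − 19 = -28.998477
x = r cos θ + √(L² − h²) = -0.174524 + √(89401.0 − 840.9117) = -0.174524 + 297.590471 = 297.415947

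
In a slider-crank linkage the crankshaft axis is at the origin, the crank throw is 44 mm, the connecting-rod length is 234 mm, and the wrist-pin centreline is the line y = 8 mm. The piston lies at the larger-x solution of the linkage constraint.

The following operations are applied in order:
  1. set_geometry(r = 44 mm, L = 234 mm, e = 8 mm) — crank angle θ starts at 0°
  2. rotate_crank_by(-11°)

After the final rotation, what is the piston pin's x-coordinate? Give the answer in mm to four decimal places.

set_geometry: r = 44 mm, L = 234 mm, e = 8 mm; θ ← 0°
rotate_crank_by(-11°): θ ← 0° -11° = -11°
crank pin P = (r cos θ, r sin θ) = (43.191596, -8.395596)
h = r sin θ − e = -8.395596 − 8 = -16.395596
x = r cos θ + √(L² − h²) = 43.191596 + √(54756.0 − 268.8156) = 43.191596 + 233.424901 = 276.616497

276.6165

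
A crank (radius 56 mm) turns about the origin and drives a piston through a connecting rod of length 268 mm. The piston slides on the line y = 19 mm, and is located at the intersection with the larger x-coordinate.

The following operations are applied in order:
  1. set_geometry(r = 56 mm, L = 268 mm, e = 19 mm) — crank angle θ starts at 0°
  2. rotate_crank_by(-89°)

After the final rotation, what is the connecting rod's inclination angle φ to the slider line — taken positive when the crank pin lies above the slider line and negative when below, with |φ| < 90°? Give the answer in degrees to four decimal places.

set_geometry: r = 56 mm, L = 268 mm, e = 19 mm; θ ← 0°
rotate_crank_by(-89°): θ ← 0° -89° = -89°
crank pin P = (r cos θ, r sin θ) = (0.977335, -55.991471)
h = r sin θ − e = -55.991471 − 19 = -74.991471
sin φ = h / L = -74.991471 / 268 = -0.27981892
φ = arcsin(-0.27981892) = -16.249398°

-16.2494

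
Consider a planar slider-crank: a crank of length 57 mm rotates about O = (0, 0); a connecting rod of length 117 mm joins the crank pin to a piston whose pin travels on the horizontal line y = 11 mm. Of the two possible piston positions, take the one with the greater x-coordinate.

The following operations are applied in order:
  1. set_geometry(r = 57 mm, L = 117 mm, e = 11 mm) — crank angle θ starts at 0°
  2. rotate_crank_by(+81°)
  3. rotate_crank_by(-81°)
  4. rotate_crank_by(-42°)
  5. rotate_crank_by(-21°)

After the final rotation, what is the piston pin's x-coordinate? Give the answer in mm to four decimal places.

125.2320

set_geometry: r = 57 mm, L = 117 mm, e = 11 mm; θ ← 0°
rotate_crank_by(+81°): θ ← 0° +81° = 81°
rotate_crank_by(-81°): θ ← 81° -81° = 0°
rotate_crank_by(-42°): θ ← 0° -42° = -42°
rotate_crank_by(-21°): θ ← -42° -21° = -63°
crank pin P = (r cos θ, r sin θ) = (25.877458, -50.787372)
h = r sin θ − e = -50.787372 − 11 = -61.787372
x = r cos θ + √(L² − h²) = 25.877458 + √(13689.0 − 3817.6793) = 25.877458 + 99.354520 = 125.231979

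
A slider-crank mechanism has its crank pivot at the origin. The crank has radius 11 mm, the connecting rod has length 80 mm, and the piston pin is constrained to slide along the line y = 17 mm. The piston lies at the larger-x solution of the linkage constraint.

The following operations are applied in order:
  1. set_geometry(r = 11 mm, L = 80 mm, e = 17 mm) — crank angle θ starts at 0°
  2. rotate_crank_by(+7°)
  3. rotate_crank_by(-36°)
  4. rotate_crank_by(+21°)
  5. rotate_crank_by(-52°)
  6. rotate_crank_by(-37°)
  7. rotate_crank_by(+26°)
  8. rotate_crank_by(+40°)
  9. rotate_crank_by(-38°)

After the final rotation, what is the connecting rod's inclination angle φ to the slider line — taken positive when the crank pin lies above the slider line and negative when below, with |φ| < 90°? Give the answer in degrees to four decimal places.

set_geometry: r = 11 mm, L = 80 mm, e = 17 mm; θ ← 0°
rotate_crank_by(+7°): θ ← 0° +7° = 7°
rotate_crank_by(-36°): θ ← 7° -36° = -29°
rotate_crank_by(+21°): θ ← -29° +21° = -8°
rotate_crank_by(-52°): θ ← -8° -52° = -60°
rotate_crank_by(-37°): θ ← -60° -37° = -97°
rotate_crank_by(+26°): θ ← -97° +26° = -71°
rotate_crank_by(+40°): θ ← -71° +40° = -31°
rotate_crank_by(-38°): θ ← -31° -38° = -69°
crank pin P = (r cos θ, r sin θ) = (3.942047, -10.269385)
h = r sin θ − e = -10.269385 − 17 = -27.269385
sin φ = h / L = -27.269385 / 80 = -0.34086731
φ = arcsin(-0.34086731) = -19.929724°

-19.9297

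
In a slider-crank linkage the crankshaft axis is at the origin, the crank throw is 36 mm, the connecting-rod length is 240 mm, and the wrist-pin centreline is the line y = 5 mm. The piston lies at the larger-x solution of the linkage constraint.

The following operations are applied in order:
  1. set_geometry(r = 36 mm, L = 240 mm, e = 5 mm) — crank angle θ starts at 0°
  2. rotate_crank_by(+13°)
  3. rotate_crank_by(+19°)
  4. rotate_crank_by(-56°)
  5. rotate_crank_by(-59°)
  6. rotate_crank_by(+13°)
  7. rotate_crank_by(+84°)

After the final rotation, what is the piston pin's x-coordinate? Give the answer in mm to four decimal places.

set_geometry: r = 36 mm, L = 240 mm, e = 5 mm; θ ← 0°
rotate_crank_by(+13°): θ ← 0° +13° = 13°
rotate_crank_by(+19°): θ ← 13° +19° = 32°
rotate_crank_by(-56°): θ ← 32° -56° = -24°
rotate_crank_by(-59°): θ ← -24° -59° = -83°
rotate_crank_by(+13°): θ ← -83° +13° = -70°
rotate_crank_by(+84°): θ ← -70° +84° = 14°
crank pin P = (r cos θ, r sin θ) = (34.930646, 8.709188)
h = r sin θ − e = 8.709188 − 5 = 3.709188
x = r cos θ + √(L² − h²) = 34.930646 + √(57600.0 − 13.7581) = 34.930646 + 239.971336 = 274.901982

274.9020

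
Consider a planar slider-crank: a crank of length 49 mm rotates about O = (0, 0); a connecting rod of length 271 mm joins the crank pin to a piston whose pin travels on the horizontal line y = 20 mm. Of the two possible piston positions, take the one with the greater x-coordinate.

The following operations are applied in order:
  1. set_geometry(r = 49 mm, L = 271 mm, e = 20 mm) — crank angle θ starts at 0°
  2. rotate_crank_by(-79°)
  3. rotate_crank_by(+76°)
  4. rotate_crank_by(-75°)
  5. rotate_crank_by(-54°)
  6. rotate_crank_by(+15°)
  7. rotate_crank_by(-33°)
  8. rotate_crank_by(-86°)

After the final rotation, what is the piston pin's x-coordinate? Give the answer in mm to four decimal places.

set_geometry: r = 49 mm, L = 271 mm, e = 20 mm; θ ← 0°
rotate_crank_by(-79°): θ ← 0° -79° = -79°
rotate_crank_by(+76°): θ ← -79° +76° = -3°
rotate_crank_by(-75°): θ ← -3° -75° = -78°
rotate_crank_by(-54°): θ ← -78° -54° = -132°
rotate_crank_by(+15°): θ ← -132° +15° = -117°
rotate_crank_by(-33°): θ ← -117° -33° = -150°
rotate_crank_by(-86°): θ ← -150° -86° = -236°
crank pin P = (r cos θ, r sin θ) = (-27.400452, 40.622841)
h = r sin θ − e = 40.622841 − 20 = 20.622841
x = r cos θ + √(L² − h²) = -27.400452 + √(73441.0 − 425.3016) = -27.400452 + 270.214171 = 242.813719

242.8137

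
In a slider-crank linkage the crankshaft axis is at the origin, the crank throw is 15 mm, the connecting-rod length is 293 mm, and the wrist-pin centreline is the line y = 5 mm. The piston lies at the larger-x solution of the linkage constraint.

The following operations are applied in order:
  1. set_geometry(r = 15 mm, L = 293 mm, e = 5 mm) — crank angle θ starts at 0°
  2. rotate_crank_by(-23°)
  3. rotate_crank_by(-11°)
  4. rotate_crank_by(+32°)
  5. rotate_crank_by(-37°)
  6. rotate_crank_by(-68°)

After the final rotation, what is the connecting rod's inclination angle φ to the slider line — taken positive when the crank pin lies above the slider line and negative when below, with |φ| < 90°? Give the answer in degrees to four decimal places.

-3.7856

set_geometry: r = 15 mm, L = 293 mm, e = 5 mm; θ ← 0°
rotate_crank_by(-23°): θ ← 0° -23° = -23°
rotate_crank_by(-11°): θ ← -23° -11° = -34°
rotate_crank_by(+32°): θ ← -34° +32° = -2°
rotate_crank_by(-37°): θ ← -2° -37° = -39°
rotate_crank_by(-68°): θ ← -39° -68° = -107°
crank pin P = (r cos θ, r sin θ) = (-4.385576, -14.344571)
h = r sin θ − e = -14.344571 − 5 = -19.344571
sin φ = h / L = -19.344571 / 293 = -0.06602243
φ = arcsin(-0.06602243) = -3.785560°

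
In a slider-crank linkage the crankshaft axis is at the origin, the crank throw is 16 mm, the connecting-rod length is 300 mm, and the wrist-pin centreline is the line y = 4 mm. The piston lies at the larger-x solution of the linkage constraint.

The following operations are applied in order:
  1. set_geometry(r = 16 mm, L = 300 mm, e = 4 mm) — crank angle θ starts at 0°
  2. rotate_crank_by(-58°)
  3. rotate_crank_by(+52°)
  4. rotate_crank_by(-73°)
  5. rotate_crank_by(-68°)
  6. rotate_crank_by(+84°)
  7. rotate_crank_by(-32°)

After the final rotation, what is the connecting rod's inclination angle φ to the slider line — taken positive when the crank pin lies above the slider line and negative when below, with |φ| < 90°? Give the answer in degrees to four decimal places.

set_geometry: r = 16 mm, L = 300 mm, e = 4 mm; θ ← 0°
rotate_crank_by(-58°): θ ← 0° -58° = -58°
rotate_crank_by(+52°): θ ← -58° +52° = -6°
rotate_crank_by(-73°): θ ← -6° -73° = -79°
rotate_crank_by(-68°): θ ← -79° -68° = -147°
rotate_crank_by(+84°): θ ← -147° +84° = -63°
rotate_crank_by(-32°): θ ← -63° -32° = -95°
crank pin P = (r cos θ, r sin θ) = (-1.394492, -15.939115)
h = r sin θ − e = -15.939115 − 4 = -19.939115
sin φ = h / L = -19.939115 / 300 = -0.06646372
φ = arcsin(-0.06646372) = -3.810900°

-3.8109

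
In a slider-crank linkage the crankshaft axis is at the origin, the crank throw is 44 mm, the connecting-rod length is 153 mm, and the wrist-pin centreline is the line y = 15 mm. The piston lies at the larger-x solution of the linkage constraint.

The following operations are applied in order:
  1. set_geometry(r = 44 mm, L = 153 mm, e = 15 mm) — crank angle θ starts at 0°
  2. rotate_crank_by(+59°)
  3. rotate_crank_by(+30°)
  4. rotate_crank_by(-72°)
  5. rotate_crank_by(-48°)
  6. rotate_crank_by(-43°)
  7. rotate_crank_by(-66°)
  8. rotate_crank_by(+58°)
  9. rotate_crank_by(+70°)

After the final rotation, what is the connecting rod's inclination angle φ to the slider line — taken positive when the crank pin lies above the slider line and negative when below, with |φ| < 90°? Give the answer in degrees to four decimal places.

-9.0810

set_geometry: r = 44 mm, L = 153 mm, e = 15 mm; θ ← 0°
rotate_crank_by(+59°): θ ← 0° +59° = 59°
rotate_crank_by(+30°): θ ← 59° +30° = 89°
rotate_crank_by(-72°): θ ← 89° -72° = 17°
rotate_crank_by(-48°): θ ← 17° -48° = -31°
rotate_crank_by(-43°): θ ← -31° -43° = -74°
rotate_crank_by(-66°): θ ← -74° -66° = -140°
rotate_crank_by(+58°): θ ← -140° +58° = -82°
rotate_crank_by(+70°): θ ← -82° +70° = -12°
crank pin P = (r cos θ, r sin θ) = (43.038494, -9.148114)
h = r sin θ − e = -9.148114 − 15 = -24.148114
sin φ = h / L = -24.148114 / 153 = -0.15783081
φ = arcsin(-0.15783081) = -9.081011°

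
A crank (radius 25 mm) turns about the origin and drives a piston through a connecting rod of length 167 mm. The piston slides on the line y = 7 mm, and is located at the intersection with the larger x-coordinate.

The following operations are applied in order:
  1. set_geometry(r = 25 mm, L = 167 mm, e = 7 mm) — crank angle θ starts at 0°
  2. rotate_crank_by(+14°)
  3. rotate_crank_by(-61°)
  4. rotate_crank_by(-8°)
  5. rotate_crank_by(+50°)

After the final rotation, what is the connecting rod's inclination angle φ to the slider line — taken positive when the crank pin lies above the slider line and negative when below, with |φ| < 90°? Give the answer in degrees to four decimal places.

-3.1508

set_geometry: r = 25 mm, L = 167 mm, e = 7 mm; θ ← 0°
rotate_crank_by(+14°): θ ← 0° +14° = 14°
rotate_crank_by(-61°): θ ← 14° -61° = -47°
rotate_crank_by(-8°): θ ← -47° -8° = -55°
rotate_crank_by(+50°): θ ← -55° +50° = -5°
crank pin P = (r cos θ, r sin θ) = (24.904867, -2.178894)
h = r sin θ − e = -2.178894 − 7 = -9.178894
sin φ = h / L = -9.178894 / 167 = -0.05496343
φ = arcsin(-0.05496343) = -3.150761°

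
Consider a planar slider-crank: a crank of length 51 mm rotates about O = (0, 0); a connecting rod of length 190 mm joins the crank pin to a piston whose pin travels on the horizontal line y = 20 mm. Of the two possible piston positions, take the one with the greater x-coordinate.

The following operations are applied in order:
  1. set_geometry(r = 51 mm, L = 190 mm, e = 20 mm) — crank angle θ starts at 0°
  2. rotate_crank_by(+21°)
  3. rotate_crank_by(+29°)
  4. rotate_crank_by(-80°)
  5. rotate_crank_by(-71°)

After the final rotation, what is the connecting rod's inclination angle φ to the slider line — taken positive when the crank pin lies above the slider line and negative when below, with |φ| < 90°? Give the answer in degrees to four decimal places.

-21.6387

set_geometry: r = 51 mm, L = 190 mm, e = 20 mm; θ ← 0°
rotate_crank_by(+21°): θ ← 0° +21° = 21°
rotate_crank_by(+29°): θ ← 21° +29° = 50°
rotate_crank_by(-80°): θ ← 50° -80° = -30°
rotate_crank_by(-71°): θ ← -30° -71° = -101°
crank pin P = (r cos θ, r sin θ) = (-9.731259, -50.062986)
h = r sin θ − e = -50.062986 − 20 = -70.062986
sin φ = h / L = -70.062986 / 190 = -0.36875256
φ = arcsin(-0.36875256) = -21.638705°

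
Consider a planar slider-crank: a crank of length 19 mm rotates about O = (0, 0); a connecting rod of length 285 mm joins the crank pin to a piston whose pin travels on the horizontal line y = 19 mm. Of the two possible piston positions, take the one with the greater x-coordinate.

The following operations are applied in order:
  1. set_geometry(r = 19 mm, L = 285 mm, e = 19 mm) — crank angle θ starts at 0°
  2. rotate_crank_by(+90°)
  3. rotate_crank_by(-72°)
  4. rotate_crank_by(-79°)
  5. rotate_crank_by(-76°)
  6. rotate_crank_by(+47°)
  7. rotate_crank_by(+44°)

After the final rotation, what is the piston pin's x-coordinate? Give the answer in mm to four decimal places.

set_geometry: r = 19 mm, L = 285 mm, e = 19 mm; θ ← 0°
rotate_crank_by(+90°): θ ← 0° +90° = 90°
rotate_crank_by(-72°): θ ← 90° -72° = 18°
rotate_crank_by(-79°): θ ← 18° -79° = -61°
rotate_crank_by(-76°): θ ← -61° -76° = -137°
rotate_crank_by(+47°): θ ← -137° +47° = -90°
rotate_crank_by(+44°): θ ← -90° +44° = -46°
crank pin P = (r cos θ, r sin θ) = (13.198509, -13.667456)
h = r sin θ − e = -13.667456 − 19 = -32.667456
x = r cos θ + √(L² − h²) = 13.198509 + √(81225.0 − 1067.1627) = 13.198509 + 283.121595 = 296.320104

296.3201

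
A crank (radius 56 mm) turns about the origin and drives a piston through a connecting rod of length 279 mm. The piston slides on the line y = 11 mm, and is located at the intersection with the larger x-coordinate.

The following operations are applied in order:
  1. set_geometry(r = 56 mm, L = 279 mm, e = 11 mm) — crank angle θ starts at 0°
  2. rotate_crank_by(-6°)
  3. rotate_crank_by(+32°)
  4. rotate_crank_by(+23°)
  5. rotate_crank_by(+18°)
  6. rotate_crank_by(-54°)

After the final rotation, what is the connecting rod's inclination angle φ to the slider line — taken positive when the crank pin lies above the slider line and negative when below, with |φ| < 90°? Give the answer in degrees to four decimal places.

0.3280

set_geometry: r = 56 mm, L = 279 mm, e = 11 mm; θ ← 0°
rotate_crank_by(-6°): θ ← 0° -6° = -6°
rotate_crank_by(+32°): θ ← -6° +32° = 26°
rotate_crank_by(+23°): θ ← 26° +23° = 49°
rotate_crank_by(+18°): θ ← 49° +18° = 67°
rotate_crank_by(-54°): θ ← 67° -54° = 13°
crank pin P = (r cos θ, r sin θ) = (54.564724, 12.597259)
h = r sin θ − e = 12.597259 − 11 = 1.597259
sin φ = h / L = 1.597259 / 279 = 0.00572494
φ = arcsin(0.00572494) = 0.328017°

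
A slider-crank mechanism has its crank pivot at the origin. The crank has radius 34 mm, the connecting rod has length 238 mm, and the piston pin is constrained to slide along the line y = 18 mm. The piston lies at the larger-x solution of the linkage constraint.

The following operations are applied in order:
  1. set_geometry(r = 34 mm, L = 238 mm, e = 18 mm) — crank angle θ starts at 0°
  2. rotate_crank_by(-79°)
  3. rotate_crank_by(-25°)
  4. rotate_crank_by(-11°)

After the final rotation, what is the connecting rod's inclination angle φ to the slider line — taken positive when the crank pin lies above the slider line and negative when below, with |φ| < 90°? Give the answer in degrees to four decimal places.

-11.8355

set_geometry: r = 34 mm, L = 238 mm, e = 18 mm; θ ← 0°
rotate_crank_by(-79°): θ ← 0° -79° = -79°
rotate_crank_by(-25°): θ ← -79° -25° = -104°
rotate_crank_by(-11°): θ ← -104° -11° = -115°
crank pin P = (r cos θ, r sin θ) = (-14.369021, -30.814465)
h = r sin θ − e = -30.814465 − 18 = -48.814465
sin φ = h / L = -48.814465 / 238 = -0.20510279
φ = arcsin(-0.20510279) = -11.835517°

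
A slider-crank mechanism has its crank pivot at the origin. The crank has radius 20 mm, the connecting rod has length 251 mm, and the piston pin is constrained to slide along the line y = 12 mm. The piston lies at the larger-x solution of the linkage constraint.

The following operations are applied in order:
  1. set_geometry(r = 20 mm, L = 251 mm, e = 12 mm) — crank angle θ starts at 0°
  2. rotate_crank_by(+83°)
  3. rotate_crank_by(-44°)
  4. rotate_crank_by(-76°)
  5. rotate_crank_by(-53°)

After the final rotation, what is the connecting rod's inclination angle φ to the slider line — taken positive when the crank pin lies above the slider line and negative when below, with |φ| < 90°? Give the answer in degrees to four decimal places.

-7.3246

set_geometry: r = 20 mm, L = 251 mm, e = 12 mm; θ ← 0°
rotate_crank_by(+83°): θ ← 0° +83° = 83°
rotate_crank_by(-44°): θ ← 83° -44° = 39°
rotate_crank_by(-76°): θ ← 39° -76° = -37°
rotate_crank_by(-53°): θ ← -37° -53° = -90°
crank pin P = (r cos θ, r sin θ) = (0.000000, -20.000000)
h = r sin θ − e = -20.000000 − 12 = -32.000000
sin φ = h / L = -32.000000 / 251 = -0.12749004
φ = arcsin(-0.12749004) = -7.324575°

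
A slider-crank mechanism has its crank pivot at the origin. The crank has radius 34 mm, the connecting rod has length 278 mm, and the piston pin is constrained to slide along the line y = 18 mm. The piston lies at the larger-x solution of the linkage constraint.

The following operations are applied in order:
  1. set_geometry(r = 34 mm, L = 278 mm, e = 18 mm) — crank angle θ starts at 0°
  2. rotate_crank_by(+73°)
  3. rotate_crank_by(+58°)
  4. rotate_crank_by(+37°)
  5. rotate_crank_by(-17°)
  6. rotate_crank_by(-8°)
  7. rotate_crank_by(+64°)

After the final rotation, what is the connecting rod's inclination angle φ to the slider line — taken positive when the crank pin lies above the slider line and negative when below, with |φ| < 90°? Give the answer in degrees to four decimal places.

-6.9078

set_geometry: r = 34 mm, L = 278 mm, e = 18 mm; θ ← 0°
rotate_crank_by(+73°): θ ← 0° +73° = 73°
rotate_crank_by(+58°): θ ← 73° +58° = 131°
rotate_crank_by(+37°): θ ← 131° +37° = 168°
rotate_crank_by(-17°): θ ← 168° -17° = 151°
rotate_crank_by(-8°): θ ← 151° -8° = 143°
rotate_crank_by(+64°): θ ← 143° +64° = 207°
crank pin P = (r cos θ, r sin θ) = (-30.294222, -15.435677)
h = r sin θ − e = -15.435677 − 18 = -33.435677
sin φ = h / L = -33.435677 / 278 = -0.12027222
φ = arcsin(-0.12027222) = -6.907813°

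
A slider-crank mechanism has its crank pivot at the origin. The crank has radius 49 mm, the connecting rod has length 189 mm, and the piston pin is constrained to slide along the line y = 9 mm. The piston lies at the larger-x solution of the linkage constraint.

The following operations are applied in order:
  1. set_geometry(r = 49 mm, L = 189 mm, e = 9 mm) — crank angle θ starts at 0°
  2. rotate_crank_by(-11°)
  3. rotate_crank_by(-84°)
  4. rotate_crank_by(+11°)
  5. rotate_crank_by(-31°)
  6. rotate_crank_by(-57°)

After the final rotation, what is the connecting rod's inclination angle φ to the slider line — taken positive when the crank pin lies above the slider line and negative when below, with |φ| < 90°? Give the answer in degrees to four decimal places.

set_geometry: r = 49 mm, L = 189 mm, e = 9 mm; θ ← 0°
rotate_crank_by(-11°): θ ← 0° -11° = -11°
rotate_crank_by(-84°): θ ← -11° -84° = -95°
rotate_crank_by(+11°): θ ← -95° +11° = -84°
rotate_crank_by(-31°): θ ← -84° -31° = -115°
rotate_crank_by(-57°): θ ← -115° -57° = -172°
crank pin P = (r cos θ, r sin θ) = (-48.523135, -6.819482)
h = r sin θ − e = -6.819482 − 9 = -15.819482
sin φ = h / L = -15.819482 / 189 = -0.08370096
φ = arcsin(-0.08370096) = -4.801329°

-4.8013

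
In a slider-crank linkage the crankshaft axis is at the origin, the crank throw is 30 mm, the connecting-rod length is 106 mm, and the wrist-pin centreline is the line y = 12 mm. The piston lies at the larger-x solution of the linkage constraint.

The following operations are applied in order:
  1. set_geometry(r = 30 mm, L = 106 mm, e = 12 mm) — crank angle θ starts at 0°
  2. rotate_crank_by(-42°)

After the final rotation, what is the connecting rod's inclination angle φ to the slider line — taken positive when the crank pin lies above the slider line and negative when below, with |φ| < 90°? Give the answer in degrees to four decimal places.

-17.6129

set_geometry: r = 30 mm, L = 106 mm, e = 12 mm; θ ← 0°
rotate_crank_by(-42°): θ ← 0° -42° = -42°
crank pin P = (r cos θ, r sin θ) = (22.294345, -20.073918)
h = r sin θ − e = -20.073918 − 12 = -32.073918
sin φ = h / L = -32.073918 / 106 = -0.30258413
φ = arcsin(-0.30258413) = -17.612878°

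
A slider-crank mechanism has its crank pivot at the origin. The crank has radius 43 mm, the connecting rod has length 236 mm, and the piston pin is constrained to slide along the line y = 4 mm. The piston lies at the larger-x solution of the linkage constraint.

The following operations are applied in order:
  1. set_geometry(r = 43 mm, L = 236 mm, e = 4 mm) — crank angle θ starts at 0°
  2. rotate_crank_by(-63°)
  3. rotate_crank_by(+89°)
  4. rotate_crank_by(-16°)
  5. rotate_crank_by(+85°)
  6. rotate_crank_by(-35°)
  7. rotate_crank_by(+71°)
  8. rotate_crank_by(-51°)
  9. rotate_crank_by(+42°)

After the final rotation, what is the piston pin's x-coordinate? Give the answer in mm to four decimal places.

set_geometry: r = 43 mm, L = 236 mm, e = 4 mm; θ ← 0°
rotate_crank_by(-63°): θ ← 0° -63° = -63°
rotate_crank_by(+89°): θ ← -63° +89° = 26°
rotate_crank_by(-16°): θ ← 26° -16° = 10°
rotate_crank_by(+85°): θ ← 10° +85° = 95°
rotate_crank_by(-35°): θ ← 95° -35° = 60°
rotate_crank_by(+71°): θ ← 60° +71° = 131°
rotate_crank_by(-51°): θ ← 131° -51° = 80°
rotate_crank_by(+42°): θ ← 80° +42° = 122°
crank pin P = (r cos θ, r sin θ) = (-22.786528, 36.466068)
h = r sin θ − e = 36.466068 − 4 = 32.466068
x = r cos θ + √(L² − h²) = -22.786528 + √(55696.0 − 1054.0456) = -22.786528 + 233.756186 = 210.969657

210.9697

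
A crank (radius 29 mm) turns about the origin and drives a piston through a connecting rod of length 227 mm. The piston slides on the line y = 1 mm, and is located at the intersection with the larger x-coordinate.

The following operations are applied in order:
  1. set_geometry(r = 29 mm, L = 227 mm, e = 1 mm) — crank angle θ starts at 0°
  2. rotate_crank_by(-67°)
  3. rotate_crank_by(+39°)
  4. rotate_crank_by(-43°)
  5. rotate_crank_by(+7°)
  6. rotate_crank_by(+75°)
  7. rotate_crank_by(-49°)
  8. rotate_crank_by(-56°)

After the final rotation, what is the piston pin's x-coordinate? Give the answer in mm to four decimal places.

set_geometry: r = 29 mm, L = 227 mm, e = 1 mm; θ ← 0°
rotate_crank_by(-67°): θ ← 0° -67° = -67°
rotate_crank_by(+39°): θ ← -67° +39° = -28°
rotate_crank_by(-43°): θ ← -28° -43° = -71°
rotate_crank_by(+7°): θ ← -71° +7° = -64°
rotate_crank_by(+75°): θ ← -64° +75° = 11°
rotate_crank_by(-49°): θ ← 11° -49° = -38°
rotate_crank_by(-56°): θ ← -38° -56° = -94°
crank pin P = (r cos θ, r sin θ) = (-2.022938, -28.929357)
h = r sin θ − e = -28.929357 − 1 = -29.929357
x = r cos θ + √(L² − h²) = -2.022938 + √(51529.0 − 895.7664) = -2.022938 + 225.018296 = 222.995358

222.9954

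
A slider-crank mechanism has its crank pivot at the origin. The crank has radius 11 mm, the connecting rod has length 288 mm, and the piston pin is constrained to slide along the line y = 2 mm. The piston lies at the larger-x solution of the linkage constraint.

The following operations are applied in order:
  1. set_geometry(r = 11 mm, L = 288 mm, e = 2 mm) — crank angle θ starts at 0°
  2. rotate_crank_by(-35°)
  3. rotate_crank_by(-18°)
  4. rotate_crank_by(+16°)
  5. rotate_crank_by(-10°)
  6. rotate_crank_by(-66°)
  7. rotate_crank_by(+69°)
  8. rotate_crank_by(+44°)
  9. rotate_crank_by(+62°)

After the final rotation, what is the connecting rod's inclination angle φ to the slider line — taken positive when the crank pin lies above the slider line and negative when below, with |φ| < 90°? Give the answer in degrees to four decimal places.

set_geometry: r = 11 mm, L = 288 mm, e = 2 mm; θ ← 0°
rotate_crank_by(-35°): θ ← 0° -35° = -35°
rotate_crank_by(-18°): θ ← -35° -18° = -53°
rotate_crank_by(+16°): θ ← -53° +16° = -37°
rotate_crank_by(-10°): θ ← -37° -10° = -47°
rotate_crank_by(-66°): θ ← -47° -66° = -113°
rotate_crank_by(+69°): θ ← -113° +69° = -44°
rotate_crank_by(+44°): θ ← -44° +44° = 0°
rotate_crank_by(+62°): θ ← 0° +62° = 62°
crank pin P = (r cos θ, r sin θ) = (5.164187, 9.712424)
h = r sin θ − e = 9.712424 − 2 = 7.712424
sin φ = h / L = 7.712424 / 288 = 0.02677925
φ = arcsin(0.02677925) = 1.534521°

1.5345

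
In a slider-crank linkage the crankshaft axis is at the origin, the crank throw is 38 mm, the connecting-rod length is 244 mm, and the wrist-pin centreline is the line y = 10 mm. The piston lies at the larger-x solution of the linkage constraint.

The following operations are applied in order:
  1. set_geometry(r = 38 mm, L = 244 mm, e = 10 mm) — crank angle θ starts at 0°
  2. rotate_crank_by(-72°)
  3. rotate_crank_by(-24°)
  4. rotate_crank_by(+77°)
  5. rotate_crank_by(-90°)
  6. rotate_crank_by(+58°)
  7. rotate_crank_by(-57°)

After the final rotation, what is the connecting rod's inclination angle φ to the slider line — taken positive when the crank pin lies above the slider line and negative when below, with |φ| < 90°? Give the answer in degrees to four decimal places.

-10.9002

set_geometry: r = 38 mm, L = 244 mm, e = 10 mm; θ ← 0°
rotate_crank_by(-72°): θ ← 0° -72° = -72°
rotate_crank_by(-24°): θ ← -72° -24° = -96°
rotate_crank_by(+77°): θ ← -96° +77° = -19°
rotate_crank_by(-90°): θ ← -19° -90° = -109°
rotate_crank_by(+58°): θ ← -109° +58° = -51°
rotate_crank_by(-57°): θ ← -51° -57° = -108°
crank pin P = (r cos θ, r sin θ) = (-11.742646, -36.140148)
h = r sin θ − e = -36.140148 − 10 = -46.140148
sin φ = h / L = -46.140148 / 244 = -0.18909897
φ = arcsin(-0.18909897) = -10.900206°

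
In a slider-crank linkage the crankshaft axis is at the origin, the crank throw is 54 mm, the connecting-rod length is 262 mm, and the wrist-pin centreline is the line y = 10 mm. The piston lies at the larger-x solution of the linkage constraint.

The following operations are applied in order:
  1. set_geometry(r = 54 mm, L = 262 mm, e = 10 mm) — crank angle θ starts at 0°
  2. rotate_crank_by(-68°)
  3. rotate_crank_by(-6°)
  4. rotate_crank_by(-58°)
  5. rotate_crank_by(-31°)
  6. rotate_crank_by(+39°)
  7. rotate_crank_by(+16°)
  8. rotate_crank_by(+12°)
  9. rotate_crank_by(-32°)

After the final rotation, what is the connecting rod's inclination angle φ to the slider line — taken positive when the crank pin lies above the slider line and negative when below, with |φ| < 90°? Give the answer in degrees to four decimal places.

-11.5710

set_geometry: r = 54 mm, L = 262 mm, e = 10 mm; θ ← 0°
rotate_crank_by(-68°): θ ← 0° -68° = -68°
rotate_crank_by(-6°): θ ← -68° -6° = -74°
rotate_crank_by(-58°): θ ← -74° -58° = -132°
rotate_crank_by(-31°): θ ← -132° -31° = -163°
rotate_crank_by(+39°): θ ← -163° +39° = -124°
rotate_crank_by(+16°): θ ← -124° +16° = -108°
rotate_crank_by(+12°): θ ← -108° +12° = -96°
rotate_crank_by(-32°): θ ← -96° -32° = -128°
crank pin P = (r cos θ, r sin θ) = (-33.245720, -42.552581)
h = r sin θ − e = -42.552581 − 10 = -52.552581
sin φ = h / L = -52.552581 / 262 = -0.20058237
φ = arcsin(-0.20058237) = -11.571016°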